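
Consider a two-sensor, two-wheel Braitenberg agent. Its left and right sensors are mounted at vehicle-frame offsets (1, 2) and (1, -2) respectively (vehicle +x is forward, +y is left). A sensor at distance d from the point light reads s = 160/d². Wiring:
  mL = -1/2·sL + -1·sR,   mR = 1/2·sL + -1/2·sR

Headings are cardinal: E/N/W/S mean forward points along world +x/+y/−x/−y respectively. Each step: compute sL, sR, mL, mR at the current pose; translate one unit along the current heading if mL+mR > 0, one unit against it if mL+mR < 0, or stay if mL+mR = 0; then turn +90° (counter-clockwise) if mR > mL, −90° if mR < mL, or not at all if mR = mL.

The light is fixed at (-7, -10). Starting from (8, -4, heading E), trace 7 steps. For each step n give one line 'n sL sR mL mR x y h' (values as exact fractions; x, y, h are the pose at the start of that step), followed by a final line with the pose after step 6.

n=0: pose=(8,-4,E); sL=1/2, sR=10/17; mL=-57/68, mR=-3/68; mL+mR=-15/17 → advance -1; mR−mL=27/34 → turn +1·90°
n=1: pose=(7,-4,N); sL=160/193, sR=32/61; mL=-11056/11773, mR=1792/11773; mL+mR=-48/61 → advance -1; mR−mL=12848/11773 → turn +1·90°
n=2: pose=(7,-5,W); sL=80/89, sR=80/109; mL=-11480/9701, mR=800/9701; mL+mR=-120/109 → advance -1; mR−mL=12280/9701 → turn +1·90°
n=3: pose=(8,-5,S); sL=32/61, sR=32/37; mL=-2544/2257, mR=-384/2257; mL+mR=-48/37 → advance -1; mR−mL=2160/2257 → turn +1·90°
n=4: pose=(8,-4,E); sL=1/2, sR=10/17; mL=-57/68, mR=-3/68; mL+mR=-15/17 → advance -1; mR−mL=27/34 → turn +1·90°
n=5: pose=(7,-4,N); sL=160/193, sR=32/61; mL=-11056/11773, mR=1792/11773; mL+mR=-48/61 → advance -1; mR−mL=12848/11773 → turn +1·90°
n=6: pose=(7,-5,W); sL=80/89, sR=80/109; mL=-11480/9701, mR=800/9701; mL+mR=-120/109 → advance -1; mR−mL=12280/9701 → turn +1·90°

0 1/2 10/17 -57/68 -3/68 8 -4 E
1 160/193 32/61 -11056/11773 1792/11773 7 -4 N
2 80/89 80/109 -11480/9701 800/9701 7 -5 W
3 32/61 32/37 -2544/2257 -384/2257 8 -5 S
4 1/2 10/17 -57/68 -3/68 8 -4 E
5 160/193 32/61 -11056/11773 1792/11773 7 -4 N
6 80/89 80/109 -11480/9701 800/9701 7 -5 W
final 8 -5 S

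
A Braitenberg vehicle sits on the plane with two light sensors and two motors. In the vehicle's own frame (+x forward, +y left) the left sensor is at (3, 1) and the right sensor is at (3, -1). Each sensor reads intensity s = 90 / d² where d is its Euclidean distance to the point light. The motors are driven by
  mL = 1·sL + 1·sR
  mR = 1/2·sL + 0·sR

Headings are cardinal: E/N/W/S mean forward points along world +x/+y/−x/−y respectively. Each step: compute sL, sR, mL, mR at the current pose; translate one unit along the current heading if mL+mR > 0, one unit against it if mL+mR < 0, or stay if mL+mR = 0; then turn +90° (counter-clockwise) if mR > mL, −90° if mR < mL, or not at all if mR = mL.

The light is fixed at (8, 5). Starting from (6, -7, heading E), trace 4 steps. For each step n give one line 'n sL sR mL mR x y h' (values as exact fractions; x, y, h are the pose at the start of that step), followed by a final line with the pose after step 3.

n=0: pose=(6,-7,E); sL=45/61, sR=9/17; mL=1314/1037, mR=45/122; mL+mR=3393/2074 → advance +1; mR−mL=-1863/2074 → turn -1·90°
n=1: pose=(7,-7,S); sL=2/5, sR=90/229; mL=908/1145, mR=1/5; mL+mR=1137/1145 → advance +1; mR−mL=-679/1145 → turn -1·90°
n=2: pose=(7,-8,W); sL=45/106, sR=9/16; mL=837/848, mR=45/212; mL+mR=1017/848 → advance +1; mR−mL=-657/848 → turn -1·90°
n=3: pose=(6,-8,N); sL=90/109, sR=90/101; mL=18900/11009, mR=45/109; mL+mR=23445/11009 → advance +1; mR−mL=-14355/11009 → turn -1·90°

0 45/61 9/17 1314/1037 45/122 6 -7 E
1 2/5 90/229 908/1145 1/5 7 -7 S
2 45/106 9/16 837/848 45/212 7 -8 W
3 90/109 90/101 18900/11009 45/109 6 -8 N
final 6 -7 E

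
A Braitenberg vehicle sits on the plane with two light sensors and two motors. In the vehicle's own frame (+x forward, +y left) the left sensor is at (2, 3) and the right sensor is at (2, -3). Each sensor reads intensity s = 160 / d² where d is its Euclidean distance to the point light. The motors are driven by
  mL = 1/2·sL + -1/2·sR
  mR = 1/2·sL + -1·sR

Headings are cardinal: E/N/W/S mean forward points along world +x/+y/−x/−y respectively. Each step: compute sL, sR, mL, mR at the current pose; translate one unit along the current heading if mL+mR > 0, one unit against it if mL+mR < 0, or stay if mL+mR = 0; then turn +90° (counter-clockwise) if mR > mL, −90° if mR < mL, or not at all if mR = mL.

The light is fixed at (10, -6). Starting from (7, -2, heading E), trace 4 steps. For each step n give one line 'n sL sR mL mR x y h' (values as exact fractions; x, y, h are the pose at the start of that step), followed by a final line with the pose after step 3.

0 16/5 80 -192/5 -392/5 7 -2 E
1 32 160/53 768/53 688/53 6 -2 S
2 40/9 20/9 10/9 0 6 -3 W
3 160/89 160/29 -4800/2581 -11920/2581 5 -3 N
final 5 -4 E

n=0: pose=(7,-2,E); sL=16/5, sR=80; mL=-192/5, mR=-392/5; mL+mR=-584/5 → advance -1; mR−mL=-40 → turn -1·90°
n=1: pose=(6,-2,S); sL=32, sR=160/53; mL=768/53, mR=688/53; mL+mR=1456/53 → advance +1; mR−mL=-80/53 → turn -1·90°
n=2: pose=(6,-3,W); sL=40/9, sR=20/9; mL=10/9, mR=0; mL+mR=10/9 → advance +1; mR−mL=-10/9 → turn -1·90°
n=3: pose=(5,-3,N); sL=160/89, sR=160/29; mL=-4800/2581, mR=-11920/2581; mL+mR=-16720/2581 → advance -1; mR−mL=-80/29 → turn -1·90°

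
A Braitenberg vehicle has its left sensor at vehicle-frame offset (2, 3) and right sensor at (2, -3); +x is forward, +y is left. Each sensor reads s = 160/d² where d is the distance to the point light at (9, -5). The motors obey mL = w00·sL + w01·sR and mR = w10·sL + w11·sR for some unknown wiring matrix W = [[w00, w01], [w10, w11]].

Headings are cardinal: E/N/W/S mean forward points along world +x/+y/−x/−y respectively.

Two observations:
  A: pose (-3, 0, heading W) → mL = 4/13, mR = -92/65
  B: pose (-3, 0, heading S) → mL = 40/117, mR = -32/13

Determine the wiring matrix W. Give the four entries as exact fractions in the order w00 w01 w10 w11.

obs A: pose=(-3,0,W) → sL=4/5, sR=8/13, mL=4/13, mR=-92/65
obs B: pose=(-3,0,S) → sL=16/9, sR=80/117, mL=40/117, mR=-32/13
sensor matrix S = [[4/5, 8/13], [16/9, 80/117]]; det S = -64/117
solve [mL_A; mL_B] = S·[w00; w01] and [mR_A; mR_B] = S·[w10; w11]:
  w00 = 0, w01 = 1/2, w10 = -1, w11 = -1

0 1/2 -1 -1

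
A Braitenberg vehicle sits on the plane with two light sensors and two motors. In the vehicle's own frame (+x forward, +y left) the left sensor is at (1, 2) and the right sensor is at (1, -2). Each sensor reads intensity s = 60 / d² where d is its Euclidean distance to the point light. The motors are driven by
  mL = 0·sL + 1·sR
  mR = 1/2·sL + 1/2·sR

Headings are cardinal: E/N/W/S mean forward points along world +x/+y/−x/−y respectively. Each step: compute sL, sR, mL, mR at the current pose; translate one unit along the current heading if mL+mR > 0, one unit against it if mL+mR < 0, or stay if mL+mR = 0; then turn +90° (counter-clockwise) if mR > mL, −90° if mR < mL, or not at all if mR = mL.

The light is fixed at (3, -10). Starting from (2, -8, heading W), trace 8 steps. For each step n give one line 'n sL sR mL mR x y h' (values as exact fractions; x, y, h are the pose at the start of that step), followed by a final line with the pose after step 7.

n=0: pose=(2,-8,W); sL=15, sR=3; mL=3, mR=9; mL+mR=12 → advance +1; mR−mL=6 → turn +1·90°
n=1: pose=(1,-8,S); sL=60, sR=60/17; mL=60/17, mR=540/17; mL+mR=600/17 → advance +1; mR−mL=480/17 → turn +1·90°
n=2: pose=(1,-9,E); sL=6, sR=30; mL=30, mR=18; mL+mR=48 → advance +1; mR−mL=-12 → turn -1·90°
n=3: pose=(2,-9,S); sL=60, sR=20/3; mL=20/3, mR=100/3; mL+mR=40 → advance +1; mR−mL=80/3 → turn +1·90°
n=4: pose=(2,-10,E); sL=15, sR=15; mL=15, mR=15; mL+mR=30 → advance +1; mR−mL=0 → turn +0·90°
n=5: pose=(3,-10,E); sL=12, sR=12; mL=12, mR=12; mL+mR=24 → advance +1; mR−mL=0 → turn +0·90°
n=6: pose=(4,-10,E); sL=15/2, sR=15/2; mL=15/2, mR=15/2; mL+mR=15 → advance +1; mR−mL=0 → turn +0·90°
n=7: pose=(5,-10,E); sL=60/13, sR=60/13; mL=60/13, mR=60/13; mL+mR=120/13 → advance +1; mR−mL=0 → turn +0·90°

0 15 3 3 9 2 -8 W
1 60 60/17 60/17 540/17 1 -8 S
2 6 30 30 18 1 -9 E
3 60 20/3 20/3 100/3 2 -9 S
4 15 15 15 15 2 -10 E
5 12 12 12 12 3 -10 E
6 15/2 15/2 15/2 15/2 4 -10 E
7 60/13 60/13 60/13 60/13 5 -10 E
final 6 -10 E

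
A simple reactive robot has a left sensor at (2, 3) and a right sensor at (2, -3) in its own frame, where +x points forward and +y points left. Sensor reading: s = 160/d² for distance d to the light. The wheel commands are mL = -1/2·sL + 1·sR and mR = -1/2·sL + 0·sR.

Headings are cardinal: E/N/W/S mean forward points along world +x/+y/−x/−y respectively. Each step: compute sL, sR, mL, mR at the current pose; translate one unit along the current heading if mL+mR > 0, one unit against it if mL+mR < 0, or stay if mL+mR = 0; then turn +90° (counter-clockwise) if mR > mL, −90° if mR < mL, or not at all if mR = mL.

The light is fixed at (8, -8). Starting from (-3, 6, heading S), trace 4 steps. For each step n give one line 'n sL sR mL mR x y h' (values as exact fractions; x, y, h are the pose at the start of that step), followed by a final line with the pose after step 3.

n=0: pose=(-3,6,S); sL=10/13, sR=8/17; mL=19/221, mR=-5/13; mL+mR=-66/221 → advance -1; mR−mL=-8/17 → turn -1·90°
n=1: pose=(-3,7,W); sL=160/313, sR=160/493; mL=10640/154309, mR=-80/313; mL+mR=-28800/154309 → advance -1; mR−mL=-160/493 → turn -1·90°
n=2: pose=(-2,7,N); sL=80/229, sR=80/169; mL=11560/38701, mR=-40/229; mL+mR=4800/38701 → advance +1; mR−mL=-80/169 → turn -1·90°
n=3: pose=(-2,8,E); sL=32/85, sR=160/233; mL=9872/19805, mR=-16/85; mL+mR=6144/19805 → advance +1; mR−mL=-160/233 → turn -1·90°

0 10/13 8/17 19/221 -5/13 -3 6 S
1 160/313 160/493 10640/154309 -80/313 -3 7 W
2 80/229 80/169 11560/38701 -40/229 -2 7 N
3 32/85 160/233 9872/19805 -16/85 -2 8 E
final -1 8 S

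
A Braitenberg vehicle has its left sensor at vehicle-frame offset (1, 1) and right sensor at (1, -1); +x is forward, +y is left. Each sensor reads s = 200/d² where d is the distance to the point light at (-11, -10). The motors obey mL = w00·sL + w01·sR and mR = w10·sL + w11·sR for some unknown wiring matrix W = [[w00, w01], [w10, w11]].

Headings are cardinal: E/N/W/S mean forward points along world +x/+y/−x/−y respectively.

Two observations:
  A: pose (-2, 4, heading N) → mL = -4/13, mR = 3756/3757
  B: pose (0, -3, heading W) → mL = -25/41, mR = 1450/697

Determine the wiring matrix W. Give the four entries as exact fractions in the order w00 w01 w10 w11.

obs A: pose=(-2,4,N) → sL=200/289, sR=8/13, mL=-4/13, mR=3756/3757
obs B: pose=(0,-3,W) → sL=25/17, sR=50/41, mL=-25/41, mR=1450/697
sensor matrix S = [[200/289, 8/13], [25/17, 50/41]]; det S = -9400/154037
solve [mL_A; mL_B] = S·[w00; w01] and [mR_A; mR_B] = S·[w10; w11]:
  w00 = 0, w01 = -1/2, w10 = 1, w11 = 1/2

0 -1/2 1 1/2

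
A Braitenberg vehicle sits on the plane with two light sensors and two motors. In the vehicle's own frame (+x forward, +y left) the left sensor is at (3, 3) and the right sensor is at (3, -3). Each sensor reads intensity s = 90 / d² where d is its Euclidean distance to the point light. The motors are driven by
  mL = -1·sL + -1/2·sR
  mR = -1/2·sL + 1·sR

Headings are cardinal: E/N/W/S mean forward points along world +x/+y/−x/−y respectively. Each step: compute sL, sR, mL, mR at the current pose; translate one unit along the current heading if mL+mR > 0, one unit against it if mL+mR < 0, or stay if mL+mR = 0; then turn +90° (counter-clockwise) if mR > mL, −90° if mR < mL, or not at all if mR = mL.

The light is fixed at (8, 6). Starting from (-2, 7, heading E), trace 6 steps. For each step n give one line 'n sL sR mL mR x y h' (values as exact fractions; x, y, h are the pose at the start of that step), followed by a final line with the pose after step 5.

0 18/13 90/53 -1539/689 693/689 -2 7 E
1 45/106 9/8 -837/848 387/424 -3 7 N
2 18/41 18/41 -27/41 9/41 -3 6 W
3 45/29 45/89 -9315/5162 -1395/5162 -2 6 S
4 18/13 90/53 -1539/689 693/689 -2 7 E
5 45/106 9/8 -837/848 387/424 -3 7 N
final -3 6 W

n=0: pose=(-2,7,E); sL=18/13, sR=90/53; mL=-1539/689, mR=693/689; mL+mR=-846/689 → advance -1; mR−mL=2232/689 → turn +1·90°
n=1: pose=(-3,7,N); sL=45/106, sR=9/8; mL=-837/848, mR=387/424; mL+mR=-63/848 → advance -1; mR−mL=1611/848 → turn +1·90°
n=2: pose=(-3,6,W); sL=18/41, sR=18/41; mL=-27/41, mR=9/41; mL+mR=-18/41 → advance -1; mR−mL=36/41 → turn +1·90°
n=3: pose=(-2,6,S); sL=45/29, sR=45/89; mL=-9315/5162, mR=-1395/5162; mL+mR=-5355/2581 → advance -1; mR−mL=3960/2581 → turn +1·90°
n=4: pose=(-2,7,E); sL=18/13, sR=90/53; mL=-1539/689, mR=693/689; mL+mR=-846/689 → advance -1; mR−mL=2232/689 → turn +1·90°
n=5: pose=(-3,7,N); sL=45/106, sR=9/8; mL=-837/848, mR=387/424; mL+mR=-63/848 → advance -1; mR−mL=1611/848 → turn +1·90°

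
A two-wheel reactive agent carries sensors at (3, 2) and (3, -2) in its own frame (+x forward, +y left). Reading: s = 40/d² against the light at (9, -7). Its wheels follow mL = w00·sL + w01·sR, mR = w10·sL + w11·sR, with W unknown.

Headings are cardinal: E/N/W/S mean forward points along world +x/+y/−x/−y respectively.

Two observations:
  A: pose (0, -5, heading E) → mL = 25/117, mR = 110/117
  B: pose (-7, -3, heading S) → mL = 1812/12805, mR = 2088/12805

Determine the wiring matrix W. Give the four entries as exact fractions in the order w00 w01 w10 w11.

1 -1/2 1/2 1/2

obs A: pose=(0,-5,E) → sL=10/13, sR=10/9, mL=25/117, mR=110/117
obs B: pose=(-7,-3,S) → sL=40/197, sR=8/65, mL=1812/12805, mR=2088/12805
sensor matrix S = [[10/13, 10/9], [40/197, 8/65]]; det S = -39232/299637
solve [mL_A; mL_B] = S·[w00; w01] and [mR_A; mR_B] = S·[w10; w11]:
  w00 = 1, w01 = -1/2, w10 = 1/2, w11 = 1/2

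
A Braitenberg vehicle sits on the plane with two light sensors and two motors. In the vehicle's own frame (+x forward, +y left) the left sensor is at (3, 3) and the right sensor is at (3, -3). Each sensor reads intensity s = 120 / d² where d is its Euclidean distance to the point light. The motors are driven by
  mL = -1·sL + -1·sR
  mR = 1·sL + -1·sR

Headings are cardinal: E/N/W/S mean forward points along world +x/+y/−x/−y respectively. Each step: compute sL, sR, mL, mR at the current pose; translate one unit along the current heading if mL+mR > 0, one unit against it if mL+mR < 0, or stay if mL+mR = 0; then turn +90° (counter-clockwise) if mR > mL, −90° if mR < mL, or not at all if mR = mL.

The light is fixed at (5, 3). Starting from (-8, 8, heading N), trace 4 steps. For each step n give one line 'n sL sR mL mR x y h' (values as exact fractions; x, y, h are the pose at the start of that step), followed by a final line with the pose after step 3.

0 3/8 30/41 -363/328 -117/328 -8 8 N
1 120/257 24/61 -13488/15677 1152/15677 -8 7 W
2 60/41 60/113 -9240/4633 4320/4633 -7 7 S
3 24/29 24/17 -1104/493 -288/493 -7 8 E
final -8 8 N

n=0: pose=(-8,8,N); sL=3/8, sR=30/41; mL=-363/328, mR=-117/328; mL+mR=-60/41 → advance -1; mR−mL=3/4 → turn +1·90°
n=1: pose=(-8,7,W); sL=120/257, sR=24/61; mL=-13488/15677, mR=1152/15677; mL+mR=-48/61 → advance -1; mR−mL=240/257 → turn +1·90°
n=2: pose=(-7,7,S); sL=60/41, sR=60/113; mL=-9240/4633, mR=4320/4633; mL+mR=-120/113 → advance -1; mR−mL=120/41 → turn +1·90°
n=3: pose=(-7,8,E); sL=24/29, sR=24/17; mL=-1104/493, mR=-288/493; mL+mR=-48/17 → advance -1; mR−mL=48/29 → turn +1·90°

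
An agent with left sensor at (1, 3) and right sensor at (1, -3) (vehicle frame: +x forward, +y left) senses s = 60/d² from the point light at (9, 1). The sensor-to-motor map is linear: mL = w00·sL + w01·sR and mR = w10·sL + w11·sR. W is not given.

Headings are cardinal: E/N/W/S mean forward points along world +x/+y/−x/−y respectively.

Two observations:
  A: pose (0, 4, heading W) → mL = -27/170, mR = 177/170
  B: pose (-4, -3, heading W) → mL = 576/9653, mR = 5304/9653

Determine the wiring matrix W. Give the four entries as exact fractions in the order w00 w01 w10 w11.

-1 1 1 1

obs A: pose=(0,4,W) → sL=3/5, sR=15/34, mL=-27/170, mR=177/170
obs B: pose=(-4,-3,W) → sL=12/49, sR=60/197, mL=576/9653, mR=5304/9653
sensor matrix S = [[3/5, 15/34], [12/49, 60/197]]; det S = 12258/164101
solve [mL_A; mL_B] = S·[w00; w01] and [mR_A; mR_B] = S·[w10; w11]:
  w00 = -1, w01 = 1, w10 = 1, w11 = 1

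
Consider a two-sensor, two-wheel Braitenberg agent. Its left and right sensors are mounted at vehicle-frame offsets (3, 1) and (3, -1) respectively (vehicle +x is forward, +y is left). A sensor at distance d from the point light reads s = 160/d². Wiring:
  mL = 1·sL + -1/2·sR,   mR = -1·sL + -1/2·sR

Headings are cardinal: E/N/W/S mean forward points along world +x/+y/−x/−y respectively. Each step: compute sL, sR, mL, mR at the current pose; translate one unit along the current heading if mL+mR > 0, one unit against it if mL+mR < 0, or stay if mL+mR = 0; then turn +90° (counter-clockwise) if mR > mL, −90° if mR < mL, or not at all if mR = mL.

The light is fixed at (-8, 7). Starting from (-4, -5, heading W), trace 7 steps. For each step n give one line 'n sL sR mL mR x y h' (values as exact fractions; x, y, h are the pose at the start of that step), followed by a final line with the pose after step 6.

0 16/17 80/61 296/1037 -1656/1037 -4 -5 W
1 160/97 160/117 10960/11349 -26480/11349 -3 -5 N
2 10/13 8/13 6/13 -14/13 -3 -6 E
3 160/281 32/53 3984/14893 -12976/14893 -4 -6 S
4 16/17 80/61 296/1037 -1656/1037 -4 -5 W
5 160/97 160/117 10960/11349 -26480/11349 -3 -5 N
6 10/13 8/13 6/13 -14/13 -3 -6 E
final -4 -6 S

n=0: pose=(-4,-5,W); sL=16/17, sR=80/61; mL=296/1037, mR=-1656/1037; mL+mR=-80/61 → advance -1; mR−mL=-32/17 → turn -1·90°
n=1: pose=(-3,-5,N); sL=160/97, sR=160/117; mL=10960/11349, mR=-26480/11349; mL+mR=-160/117 → advance -1; mR−mL=-320/97 → turn -1·90°
n=2: pose=(-3,-6,E); sL=10/13, sR=8/13; mL=6/13, mR=-14/13; mL+mR=-8/13 → advance -1; mR−mL=-20/13 → turn -1·90°
n=3: pose=(-4,-6,S); sL=160/281, sR=32/53; mL=3984/14893, mR=-12976/14893; mL+mR=-32/53 → advance -1; mR−mL=-320/281 → turn -1·90°
n=4: pose=(-4,-5,W); sL=16/17, sR=80/61; mL=296/1037, mR=-1656/1037; mL+mR=-80/61 → advance -1; mR−mL=-32/17 → turn -1·90°
n=5: pose=(-3,-5,N); sL=160/97, sR=160/117; mL=10960/11349, mR=-26480/11349; mL+mR=-160/117 → advance -1; mR−mL=-320/97 → turn -1·90°
n=6: pose=(-3,-6,E); sL=10/13, sR=8/13; mL=6/13, mR=-14/13; mL+mR=-8/13 → advance -1; mR−mL=-20/13 → turn -1·90°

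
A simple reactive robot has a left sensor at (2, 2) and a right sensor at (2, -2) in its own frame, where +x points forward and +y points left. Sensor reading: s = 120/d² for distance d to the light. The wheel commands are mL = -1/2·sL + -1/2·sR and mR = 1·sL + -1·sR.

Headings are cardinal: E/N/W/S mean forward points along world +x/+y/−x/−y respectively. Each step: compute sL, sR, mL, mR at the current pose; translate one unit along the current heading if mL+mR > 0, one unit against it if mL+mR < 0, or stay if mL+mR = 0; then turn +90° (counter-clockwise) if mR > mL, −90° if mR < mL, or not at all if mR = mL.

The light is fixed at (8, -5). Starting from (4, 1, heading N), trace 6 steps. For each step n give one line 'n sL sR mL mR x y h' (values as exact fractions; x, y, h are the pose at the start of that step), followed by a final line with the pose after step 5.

0 6/5 30/17 -126/85 -48/85 4 1 N
1 8/3 24/17 -104/51 64/51 4 0 W
2 12 60/17 -132/17 144/17 5 0 S
3 120/37 24 -504/37 -768/37 5 -1 E
4 15 3 -9 12 4 -1 S
5 120/29 24 -408/29 -576/29 4 -2 E
final 3 -2 S

n=0: pose=(4,1,N); sL=6/5, sR=30/17; mL=-126/85, mR=-48/85; mL+mR=-174/85 → advance -1; mR−mL=78/85 → turn +1·90°
n=1: pose=(4,0,W); sL=8/3, sR=24/17; mL=-104/51, mR=64/51; mL+mR=-40/51 → advance -1; mR−mL=56/17 → turn +1·90°
n=2: pose=(5,0,S); sL=12, sR=60/17; mL=-132/17, mR=144/17; mL+mR=12/17 → advance +1; mR−mL=276/17 → turn +1·90°
n=3: pose=(5,-1,E); sL=120/37, sR=24; mL=-504/37, mR=-768/37; mL+mR=-1272/37 → advance -1; mR−mL=-264/37 → turn -1·90°
n=4: pose=(4,-1,S); sL=15, sR=3; mL=-9, mR=12; mL+mR=3 → advance +1; mR−mL=21 → turn +1·90°
n=5: pose=(4,-2,E); sL=120/29, sR=24; mL=-408/29, mR=-576/29; mL+mR=-984/29 → advance -1; mR−mL=-168/29 → turn -1·90°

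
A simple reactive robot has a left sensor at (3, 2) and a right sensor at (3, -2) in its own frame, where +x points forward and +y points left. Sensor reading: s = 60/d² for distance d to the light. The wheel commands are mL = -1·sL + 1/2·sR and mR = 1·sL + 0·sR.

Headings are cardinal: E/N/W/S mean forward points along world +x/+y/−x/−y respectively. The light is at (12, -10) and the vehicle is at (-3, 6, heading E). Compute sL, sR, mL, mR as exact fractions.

5/39 3/17 -53/1326 5/39

left sensor world pos  = (0, 8); dL² = 468
right sensor world pos = (0, 4); dR² = 340
sL = 60/468 = 5/39
sR = 60/340 = 3/17
mL = -1·sL + 1/2·sR = -53/1326
mR = 1·sL + 0·sR = 5/39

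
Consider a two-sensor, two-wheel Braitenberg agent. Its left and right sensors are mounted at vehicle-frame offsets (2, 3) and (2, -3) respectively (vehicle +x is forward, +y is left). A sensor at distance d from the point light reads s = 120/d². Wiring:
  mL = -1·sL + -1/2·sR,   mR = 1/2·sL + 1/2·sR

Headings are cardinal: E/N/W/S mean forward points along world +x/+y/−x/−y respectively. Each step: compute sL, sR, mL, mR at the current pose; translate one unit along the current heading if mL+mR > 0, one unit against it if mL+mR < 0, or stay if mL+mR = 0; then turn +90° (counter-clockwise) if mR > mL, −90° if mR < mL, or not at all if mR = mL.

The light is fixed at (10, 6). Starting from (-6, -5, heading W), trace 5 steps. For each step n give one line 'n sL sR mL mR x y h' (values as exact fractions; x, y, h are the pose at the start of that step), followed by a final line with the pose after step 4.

n=0: pose=(-6,-5,W); sL=3/13, sR=30/97; mL=-486/1261, mR=681/2522; mL+mR=-3/26 → advance -1; mR−mL=1653/2522 → turn +1·90°
n=1: pose=(-5,-5,S); sL=120/313, sR=120/493; mL=-77940/154309, mR=48360/154309; mL+mR=-60/313 → advance -1; mR−mL=126300/154309 → turn +1·90°
n=2: pose=(-5,-4,E); sL=60/109, sR=60/169; mL=-13410/18421, mR=8340/18421; mL+mR=-30/109 → advance -1; mR−mL=21750/18421 → turn +1·90°
n=3: pose=(-6,-4,N); sL=24/85, sR=120/233; mL=-10692/19805, mR=7896/19805; mL+mR=-12/85 → advance -1; mR−mL=18588/19805 → turn +1·90°
n=4: pose=(-6,-5,W); sL=3/13, sR=30/97; mL=-486/1261, mR=681/2522; mL+mR=-3/26 → advance -1; mR−mL=1653/2522 → turn +1·90°

0 3/13 30/97 -486/1261 681/2522 -6 -5 W
1 120/313 120/493 -77940/154309 48360/154309 -5 -5 S
2 60/109 60/169 -13410/18421 8340/18421 -5 -4 E
3 24/85 120/233 -10692/19805 7896/19805 -6 -4 N
4 3/13 30/97 -486/1261 681/2522 -6 -5 W
final -5 -5 S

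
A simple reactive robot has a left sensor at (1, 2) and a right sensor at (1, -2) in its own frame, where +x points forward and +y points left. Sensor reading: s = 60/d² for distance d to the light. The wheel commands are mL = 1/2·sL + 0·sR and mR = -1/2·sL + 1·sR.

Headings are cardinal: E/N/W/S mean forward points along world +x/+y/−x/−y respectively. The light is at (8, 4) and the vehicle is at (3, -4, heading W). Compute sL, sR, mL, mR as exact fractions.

15/34 5/6 15/68 125/204

left sensor world pos  = (2, -6); dL² = 136
right sensor world pos = (2, -2); dR² = 72
sL = 60/136 = 15/34
sR = 60/72 = 5/6
mL = 1/2·sL + 0·sR = 15/68
mR = -1/2·sL + 1·sR = 125/204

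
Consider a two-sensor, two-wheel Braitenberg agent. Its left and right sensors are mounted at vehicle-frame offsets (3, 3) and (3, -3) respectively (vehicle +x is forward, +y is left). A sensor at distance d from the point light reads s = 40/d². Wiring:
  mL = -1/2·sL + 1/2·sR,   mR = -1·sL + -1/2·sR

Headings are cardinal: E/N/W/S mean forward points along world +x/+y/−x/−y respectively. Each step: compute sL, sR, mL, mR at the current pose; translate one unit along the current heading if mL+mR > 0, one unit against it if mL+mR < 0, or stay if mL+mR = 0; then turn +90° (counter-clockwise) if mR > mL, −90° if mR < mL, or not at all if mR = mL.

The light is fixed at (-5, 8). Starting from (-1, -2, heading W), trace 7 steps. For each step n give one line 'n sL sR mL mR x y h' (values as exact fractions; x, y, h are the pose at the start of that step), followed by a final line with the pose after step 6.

n=0: pose=(-1,-2,W); sL=4/17, sR=4/5; mL=24/85, mR=-54/85; mL+mR=-6/17 → advance -1; mR−mL=-78/85 → turn -1·90°
n=1: pose=(0,-2,N); sL=40/53, sR=40/113; mL=-1200/5989, mR=-5580/5989; mL+mR=-60/53 → advance -1; mR−mL=-4380/5989 → turn -1·90°
n=2: pose=(0,-3,E); sL=5/16, sR=2/13; mL=-33/416, mR=-81/208; mL+mR=-15/32 → advance -1; mR−mL=-129/416 → turn -1·90°
n=3: pose=(-1,-3,S); sL=8/49, sR=40/197; mL=192/9653, mR=-2556/9653; mL+mR=-12/49 → advance -1; mR−mL=-2748/9653 → turn -1·90°
n=4: pose=(-1,-2,W); sL=4/17, sR=4/5; mL=24/85, mR=-54/85; mL+mR=-6/17 → advance -1; mR−mL=-78/85 → turn -1·90°
n=5: pose=(0,-2,N); sL=40/53, sR=40/113; mL=-1200/5989, mR=-5580/5989; mL+mR=-60/53 → advance -1; mR−mL=-4380/5989 → turn -1·90°
n=6: pose=(0,-3,E); sL=5/16, sR=2/13; mL=-33/416, mR=-81/208; mL+mR=-15/32 → advance -1; mR−mL=-129/416 → turn -1·90°

0 4/17 4/5 24/85 -54/85 -1 -2 W
1 40/53 40/113 -1200/5989 -5580/5989 0 -2 N
2 5/16 2/13 -33/416 -81/208 0 -3 E
3 8/49 40/197 192/9653 -2556/9653 -1 -3 S
4 4/17 4/5 24/85 -54/85 -1 -2 W
5 40/53 40/113 -1200/5989 -5580/5989 0 -2 N
6 5/16 2/13 -33/416 -81/208 0 -3 E
final -1 -3 S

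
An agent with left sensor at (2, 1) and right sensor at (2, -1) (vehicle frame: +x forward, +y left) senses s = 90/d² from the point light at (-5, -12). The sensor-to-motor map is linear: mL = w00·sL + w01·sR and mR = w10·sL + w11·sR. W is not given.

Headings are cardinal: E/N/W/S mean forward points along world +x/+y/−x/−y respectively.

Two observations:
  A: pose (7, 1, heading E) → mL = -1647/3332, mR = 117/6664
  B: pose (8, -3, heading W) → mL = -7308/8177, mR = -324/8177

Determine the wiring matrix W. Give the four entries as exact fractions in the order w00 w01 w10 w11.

obs A: pose=(7,1,E) → sL=45/196, sR=9/34, mL=-1647/3332, mR=117/6664
obs B: pose=(8,-3,W) → sL=18/37, sR=90/221, mL=-7308/8177, mR=-324/8177
sensor matrix S = [[45/196, 9/34], [18/37, 90/221]]; det S = -28269/801346
solve [mL_A; mL_B] = S·[w00; w01] and [mR_A; mR_B] = S·[w10; w11]:
  w00 = -1, w01 = -1, w10 = -1/2, w11 = 1/2

-1 -1 -1/2 1/2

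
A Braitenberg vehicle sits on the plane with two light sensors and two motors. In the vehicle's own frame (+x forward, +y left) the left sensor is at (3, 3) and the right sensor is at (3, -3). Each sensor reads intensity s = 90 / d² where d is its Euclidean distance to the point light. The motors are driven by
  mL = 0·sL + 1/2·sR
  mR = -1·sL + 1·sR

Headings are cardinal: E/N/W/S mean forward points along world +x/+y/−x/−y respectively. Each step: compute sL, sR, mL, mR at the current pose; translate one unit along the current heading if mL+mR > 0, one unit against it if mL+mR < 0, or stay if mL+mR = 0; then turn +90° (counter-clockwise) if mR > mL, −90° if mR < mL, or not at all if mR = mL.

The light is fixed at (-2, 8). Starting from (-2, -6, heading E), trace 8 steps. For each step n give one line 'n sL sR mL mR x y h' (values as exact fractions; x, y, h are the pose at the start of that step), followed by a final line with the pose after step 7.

n=0: pose=(-2,-6,E); sL=9/13, sR=45/149; mL=45/298, mR=-756/1937; mL+mR=-927/3874 → advance -1; mR−mL=-2097/3874 → turn -1·90°
n=1: pose=(-3,-6,S); sL=90/293, sR=18/61; mL=9/61, mR=-216/17873; mL+mR=2421/17873 → advance +1; mR−mL=-2853/17873 → turn -1·90°
n=2: pose=(-3,-7,W); sL=9/34, sR=9/16; mL=9/32, mR=81/272; mL+mR=315/544 → advance +1; mR−mL=9/544 → turn +1·90°
n=3: pose=(-4,-7,S); sL=18/65, sR=90/349; mL=45/349, mR=-432/22685; mL+mR=2493/22685 → advance +1; mR−mL=-3357/22685 → turn -1·90°
n=4: pose=(-4,-8,W); sL=45/193, sR=45/97; mL=45/194, mR=4320/18721; mL+mR=17325/37442 → advance +1; mR−mL=-45/37442 → turn -1·90°
n=5: pose=(-5,-8,N); sL=18/41, sR=90/169; mL=45/169, mR=648/6929; mL+mR=2493/6929 → advance +1; mR−mL=-1197/6929 → turn -1·90°
n=6: pose=(-5,-7,E); sL=5/8, sR=5/18; mL=5/36, mR=-25/72; mL+mR=-5/24 → advance -1; mR−mL=-35/72 → turn -1·90°
n=7: pose=(-6,-7,S); sL=18/65, sR=90/373; mL=45/373, mR=-864/24245; mL+mR=2061/24245 → advance +1; mR−mL=-3789/24245 → turn -1·90°

0 9/13 45/149 45/298 -756/1937 -2 -6 E
1 90/293 18/61 9/61 -216/17873 -3 -6 S
2 9/34 9/16 9/32 81/272 -3 -7 W
3 18/65 90/349 45/349 -432/22685 -4 -7 S
4 45/193 45/97 45/194 4320/18721 -4 -8 W
5 18/41 90/169 45/169 648/6929 -5 -8 N
6 5/8 5/18 5/36 -25/72 -5 -7 E
7 18/65 90/373 45/373 -864/24245 -6 -7 S
final -6 -8 W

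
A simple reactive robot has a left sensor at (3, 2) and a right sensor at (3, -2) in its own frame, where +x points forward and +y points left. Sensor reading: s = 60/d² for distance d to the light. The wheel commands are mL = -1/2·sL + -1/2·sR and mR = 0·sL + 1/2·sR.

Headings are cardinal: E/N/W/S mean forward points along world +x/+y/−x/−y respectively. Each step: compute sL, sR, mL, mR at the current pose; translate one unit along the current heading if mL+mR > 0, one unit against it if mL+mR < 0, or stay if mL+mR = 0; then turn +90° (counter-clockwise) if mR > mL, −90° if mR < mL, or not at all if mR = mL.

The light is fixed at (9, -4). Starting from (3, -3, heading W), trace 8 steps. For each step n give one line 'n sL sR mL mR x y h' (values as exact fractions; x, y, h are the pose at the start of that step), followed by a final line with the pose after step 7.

0 30/41 2/3 -86/123 1/3 3 -3 W
1 60/13 60/53 -1980/689 30/53 4 -3 S
2 3 15 -9 15/2 4 -2 E
3 60/89 60/41 -3900/3649 30/41 3 -2 N
4 30/41 2/3 -86/123 1/3 3 -3 W
5 60/13 60/53 -1980/689 30/53 4 -3 S
6 3 15 -9 15/2 4 -2 E
7 60/89 60/41 -3900/3649 30/41 3 -2 N
final 3 -3 W

n=0: pose=(3,-3,W); sL=30/41, sR=2/3; mL=-86/123, mR=1/3; mL+mR=-15/41 → advance -1; mR−mL=127/123 → turn +1·90°
n=1: pose=(4,-3,S); sL=60/13, sR=60/53; mL=-1980/689, mR=30/53; mL+mR=-30/13 → advance -1; mR−mL=2370/689 → turn +1·90°
n=2: pose=(4,-2,E); sL=3, sR=15; mL=-9, mR=15/2; mL+mR=-3/2 → advance -1; mR−mL=33/2 → turn +1·90°
n=3: pose=(3,-2,N); sL=60/89, sR=60/41; mL=-3900/3649, mR=30/41; mL+mR=-30/89 → advance -1; mR−mL=6570/3649 → turn +1·90°
n=4: pose=(3,-3,W); sL=30/41, sR=2/3; mL=-86/123, mR=1/3; mL+mR=-15/41 → advance -1; mR−mL=127/123 → turn +1·90°
n=5: pose=(4,-3,S); sL=60/13, sR=60/53; mL=-1980/689, mR=30/53; mL+mR=-30/13 → advance -1; mR−mL=2370/689 → turn +1·90°
n=6: pose=(4,-2,E); sL=3, sR=15; mL=-9, mR=15/2; mL+mR=-3/2 → advance -1; mR−mL=33/2 → turn +1·90°
n=7: pose=(3,-2,N); sL=60/89, sR=60/41; mL=-3900/3649, mR=30/41; mL+mR=-30/89 → advance -1; mR−mL=6570/3649 → turn +1·90°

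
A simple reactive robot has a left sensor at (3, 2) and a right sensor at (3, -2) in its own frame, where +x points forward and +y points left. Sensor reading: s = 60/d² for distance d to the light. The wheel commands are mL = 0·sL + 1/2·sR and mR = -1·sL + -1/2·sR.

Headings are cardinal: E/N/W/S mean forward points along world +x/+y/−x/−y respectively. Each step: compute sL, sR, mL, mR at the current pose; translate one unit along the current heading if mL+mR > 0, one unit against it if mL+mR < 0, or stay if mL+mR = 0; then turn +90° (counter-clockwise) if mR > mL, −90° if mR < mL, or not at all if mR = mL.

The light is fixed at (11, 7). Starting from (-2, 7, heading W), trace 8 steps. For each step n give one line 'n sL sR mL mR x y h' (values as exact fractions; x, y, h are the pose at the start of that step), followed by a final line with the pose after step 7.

0 3/13 3/13 3/26 -9/26 -2 7 W
1 12/41 60/109 30/109 -2538/4469 -1 7 N
2 30/41 2/3 1/3 -131/123 -1 6 E
3 60/137 60/241 30/241 -18570/33017 -2 6 S
4 3/13 3/13 3/26 -9/26 -2 7 W
5 12/41 60/109 30/109 -2538/4469 -1 7 N
6 30/41 2/3 1/3 -131/123 -1 6 E
7 60/137 60/241 30/241 -18570/33017 -2 6 S
final -2 7 W

n=0: pose=(-2,7,W); sL=3/13, sR=3/13; mL=3/26, mR=-9/26; mL+mR=-3/13 → advance -1; mR−mL=-6/13 → turn -1·90°
n=1: pose=(-1,7,N); sL=12/41, sR=60/109; mL=30/109, mR=-2538/4469; mL+mR=-12/41 → advance -1; mR−mL=-3768/4469 → turn -1·90°
n=2: pose=(-1,6,E); sL=30/41, sR=2/3; mL=1/3, mR=-131/123; mL+mR=-30/41 → advance -1; mR−mL=-172/123 → turn -1·90°
n=3: pose=(-2,6,S); sL=60/137, sR=60/241; mL=30/241, mR=-18570/33017; mL+mR=-60/137 → advance -1; mR−mL=-22680/33017 → turn -1·90°
n=4: pose=(-2,7,W); sL=3/13, sR=3/13; mL=3/26, mR=-9/26; mL+mR=-3/13 → advance -1; mR−mL=-6/13 → turn -1·90°
n=5: pose=(-1,7,N); sL=12/41, sR=60/109; mL=30/109, mR=-2538/4469; mL+mR=-12/41 → advance -1; mR−mL=-3768/4469 → turn -1·90°
n=6: pose=(-1,6,E); sL=30/41, sR=2/3; mL=1/3, mR=-131/123; mL+mR=-30/41 → advance -1; mR−mL=-172/123 → turn -1·90°
n=7: pose=(-2,6,S); sL=60/137, sR=60/241; mL=30/241, mR=-18570/33017; mL+mR=-60/137 → advance -1; mR−mL=-22680/33017 → turn -1·90°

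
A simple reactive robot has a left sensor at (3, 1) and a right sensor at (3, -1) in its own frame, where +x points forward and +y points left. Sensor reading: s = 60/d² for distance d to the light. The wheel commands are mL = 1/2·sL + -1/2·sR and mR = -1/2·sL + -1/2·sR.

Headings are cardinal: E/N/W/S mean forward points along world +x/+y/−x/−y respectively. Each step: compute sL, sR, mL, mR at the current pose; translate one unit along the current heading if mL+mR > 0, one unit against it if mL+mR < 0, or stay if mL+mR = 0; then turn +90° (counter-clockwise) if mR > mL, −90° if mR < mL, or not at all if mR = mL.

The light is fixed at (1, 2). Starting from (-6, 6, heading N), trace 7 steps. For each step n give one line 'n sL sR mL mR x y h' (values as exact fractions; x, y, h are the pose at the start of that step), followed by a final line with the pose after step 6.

0 60/113 12/17 -168/1921 -1188/1921 -6 6 N
1 15/8 3 -9/16 -39/16 -6 5 E
2 60/49 20/27 320/1323 -1300/1323 -7 5 S
3 6/13 30/73 24/949 -414/949 -7 6 W
4 60/113 12/17 -168/1921 -1188/1921 -6 6 N
5 15/8 3 -9/16 -39/16 -6 5 E
6 60/49 20/27 320/1323 -1300/1323 -7 5 S
final -7 6 W

n=0: pose=(-6,6,N); sL=60/113, sR=12/17; mL=-168/1921, mR=-1188/1921; mL+mR=-12/17 → advance -1; mR−mL=-60/113 → turn -1·90°
n=1: pose=(-6,5,E); sL=15/8, sR=3; mL=-9/16, mR=-39/16; mL+mR=-3 → advance -1; mR−mL=-15/8 → turn -1·90°
n=2: pose=(-7,5,S); sL=60/49, sR=20/27; mL=320/1323, mR=-1300/1323; mL+mR=-20/27 → advance -1; mR−mL=-60/49 → turn -1·90°
n=3: pose=(-7,6,W); sL=6/13, sR=30/73; mL=24/949, mR=-414/949; mL+mR=-30/73 → advance -1; mR−mL=-6/13 → turn -1·90°
n=4: pose=(-6,6,N); sL=60/113, sR=12/17; mL=-168/1921, mR=-1188/1921; mL+mR=-12/17 → advance -1; mR−mL=-60/113 → turn -1·90°
n=5: pose=(-6,5,E); sL=15/8, sR=3; mL=-9/16, mR=-39/16; mL+mR=-3 → advance -1; mR−mL=-15/8 → turn -1·90°
n=6: pose=(-7,5,S); sL=60/49, sR=20/27; mL=320/1323, mR=-1300/1323; mL+mR=-20/27 → advance -1; mR−mL=-60/49 → turn -1·90°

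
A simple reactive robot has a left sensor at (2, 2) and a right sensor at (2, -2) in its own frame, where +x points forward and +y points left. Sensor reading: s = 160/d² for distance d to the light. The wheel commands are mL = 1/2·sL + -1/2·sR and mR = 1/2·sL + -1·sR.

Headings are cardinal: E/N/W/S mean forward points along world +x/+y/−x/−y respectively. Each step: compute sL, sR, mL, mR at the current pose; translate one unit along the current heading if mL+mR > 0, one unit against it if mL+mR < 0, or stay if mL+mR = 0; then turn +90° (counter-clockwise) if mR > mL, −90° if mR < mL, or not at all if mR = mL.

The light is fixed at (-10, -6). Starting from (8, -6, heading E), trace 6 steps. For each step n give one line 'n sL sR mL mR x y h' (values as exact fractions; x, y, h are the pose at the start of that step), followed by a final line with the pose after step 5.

0 40/101 40/101 0 -20/101 8 -6 E
1 32/73 160/229 -2176/16717 -8016/16717 7 -6 S
2 80/113 80/117 160/13221 -4360/13221 7 -5 W
3 32/53 160/409 2304/21677 -1936/21677 8 -5 N
4 5/13 2/5 -1/130 -27/130 8 -4 E
5 160/361 32/45 -2176/16245 -7952/16245 7 -4 S
final 7 -3 W

n=0: pose=(8,-6,E); sL=40/101, sR=40/101; mL=0, mR=-20/101; mL+mR=-20/101 → advance -1; mR−mL=-20/101 → turn -1·90°
n=1: pose=(7,-6,S); sL=32/73, sR=160/229; mL=-2176/16717, mR=-8016/16717; mL+mR=-10192/16717 → advance -1; mR−mL=-80/229 → turn -1·90°
n=2: pose=(7,-5,W); sL=80/113, sR=80/117; mL=160/13221, mR=-4360/13221; mL+mR=-1400/4407 → advance -1; mR−mL=-40/117 → turn -1·90°
n=3: pose=(8,-5,N); sL=32/53, sR=160/409; mL=2304/21677, mR=-1936/21677; mL+mR=368/21677 → advance +1; mR−mL=-80/409 → turn -1·90°
n=4: pose=(8,-4,E); sL=5/13, sR=2/5; mL=-1/130, mR=-27/130; mL+mR=-14/65 → advance -1; mR−mL=-1/5 → turn -1·90°
n=5: pose=(7,-4,S); sL=160/361, sR=32/45; mL=-2176/16245, mR=-7952/16245; mL+mR=-3376/5415 → advance -1; mR−mL=-16/45 → turn -1·90°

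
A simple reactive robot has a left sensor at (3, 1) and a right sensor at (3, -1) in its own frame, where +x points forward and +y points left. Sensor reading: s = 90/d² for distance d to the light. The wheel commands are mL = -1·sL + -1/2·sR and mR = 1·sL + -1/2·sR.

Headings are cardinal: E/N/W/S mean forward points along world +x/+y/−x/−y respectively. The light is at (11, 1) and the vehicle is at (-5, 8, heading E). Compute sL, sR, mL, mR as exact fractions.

left sensor world pos  = (-2, 9); dL² = 233
right sensor world pos = (-2, 7); dR² = 205
sL = 90/233 = 90/233
sR = 90/205 = 18/41
mL = -1·sL + -1/2·sR = -5787/9553
mR = 1·sL + -1/2·sR = 1593/9553

90/233 18/41 -5787/9553 1593/9553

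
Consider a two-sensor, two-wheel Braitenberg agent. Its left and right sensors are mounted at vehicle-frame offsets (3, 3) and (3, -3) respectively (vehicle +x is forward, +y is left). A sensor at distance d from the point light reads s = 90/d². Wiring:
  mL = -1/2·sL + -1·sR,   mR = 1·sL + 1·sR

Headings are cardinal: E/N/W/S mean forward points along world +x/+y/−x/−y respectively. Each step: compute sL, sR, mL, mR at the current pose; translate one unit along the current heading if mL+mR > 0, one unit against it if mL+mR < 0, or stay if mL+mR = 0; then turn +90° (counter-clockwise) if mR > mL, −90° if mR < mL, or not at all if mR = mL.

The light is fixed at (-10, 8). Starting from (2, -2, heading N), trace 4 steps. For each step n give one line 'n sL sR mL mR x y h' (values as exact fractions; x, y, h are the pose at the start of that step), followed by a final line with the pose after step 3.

0 9/13 45/137 -2403/3562 1818/1781 2 -2 N
1 2/5 10/13 -63/65 76/65 2 -1 W
2 9/34 45/104 -999/1768 1233/1768 1 -1 S
3 18/49 18/73 -1539/3577 2196/3577 1 -2 E
final 2 -2 N

n=0: pose=(2,-2,N); sL=9/13, sR=45/137; mL=-2403/3562, mR=1818/1781; mL+mR=9/26 → advance +1; mR−mL=6039/3562 → turn +1·90°
n=1: pose=(2,-1,W); sL=2/5, sR=10/13; mL=-63/65, mR=76/65; mL+mR=1/5 → advance +1; mR−mL=139/65 → turn +1·90°
n=2: pose=(1,-1,S); sL=9/34, sR=45/104; mL=-999/1768, mR=1233/1768; mL+mR=9/68 → advance +1; mR−mL=279/221 → turn +1·90°
n=3: pose=(1,-2,E); sL=18/49, sR=18/73; mL=-1539/3577, mR=2196/3577; mL+mR=9/49 → advance +1; mR−mL=3735/3577 → turn +1·90°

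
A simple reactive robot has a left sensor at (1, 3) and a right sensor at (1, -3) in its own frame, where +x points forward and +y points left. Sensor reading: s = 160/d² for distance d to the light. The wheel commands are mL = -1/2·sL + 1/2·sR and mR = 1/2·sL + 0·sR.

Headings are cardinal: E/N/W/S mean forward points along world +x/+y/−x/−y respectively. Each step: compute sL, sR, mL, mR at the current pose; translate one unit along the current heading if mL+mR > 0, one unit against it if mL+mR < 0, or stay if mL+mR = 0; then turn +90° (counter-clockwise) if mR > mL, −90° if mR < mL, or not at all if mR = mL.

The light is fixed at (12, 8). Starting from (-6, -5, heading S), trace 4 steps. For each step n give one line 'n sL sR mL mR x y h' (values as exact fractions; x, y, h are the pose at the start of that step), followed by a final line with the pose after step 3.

n=0: pose=(-6,-5,S); sL=160/421, sR=160/637; mL=-17280/268177, mR=80/421; mL+mR=80/637 → advance +1; mR−mL=68240/268177 → turn +1·90°
n=1: pose=(-6,-6,E); sL=16/41, sR=80/289; mL=-672/11849, mR=8/41; mL+mR=40/289 → advance +1; mR−mL=2984/11849 → turn +1·90°
n=2: pose=(-5,-6,N); sL=160/569, sR=32/73; mL=3264/41537, mR=80/569; mL+mR=16/73 → advance +1; mR−mL=2576/41537 → turn +1·90°
n=3: pose=(-5,-5,W); sL=8/29, sR=20/53; mL=78/1537, mR=4/29; mL+mR=10/53 → advance +1; mR−mL=134/1537 → turn +1·90°

0 160/421 160/637 -17280/268177 80/421 -6 -5 S
1 16/41 80/289 -672/11849 8/41 -6 -6 E
2 160/569 32/73 3264/41537 80/569 -5 -6 N
3 8/29 20/53 78/1537 4/29 -5 -5 W
final -6 -5 S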